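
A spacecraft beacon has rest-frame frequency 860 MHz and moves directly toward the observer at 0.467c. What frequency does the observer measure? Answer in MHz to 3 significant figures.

Relativistic Doppler: f_obs = f_src √((1+β)/(1−β))
= 860 × √(1.4670/0.53300) = 860 × 1.6590 = 1430 MHz

f_obs ≈ 1430 MHz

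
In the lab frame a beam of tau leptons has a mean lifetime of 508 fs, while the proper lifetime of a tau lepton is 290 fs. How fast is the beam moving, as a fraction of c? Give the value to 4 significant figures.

γ = Δt/τ₀ = 508/290 = 1.75172
β = √(1 − 1/γ²) = √(1 − 1/1.75172²) = 0.8210

β ≈ 0.8210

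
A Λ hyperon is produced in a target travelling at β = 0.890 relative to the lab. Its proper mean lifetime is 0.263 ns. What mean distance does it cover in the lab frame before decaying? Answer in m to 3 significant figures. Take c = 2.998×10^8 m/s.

d ≈ 0.154 m

γ = 1/√(1 − 0.890²) = 2.1932
Dilated lifetime: Δt = γτ₀ = 2.1932 × 0.263 ns = 0.57680 ns
d = vΔt = 0.890c × 0.57680 ns = 2.6682×10^8 m/s × 5.7680×10^-10 s = 0.154 m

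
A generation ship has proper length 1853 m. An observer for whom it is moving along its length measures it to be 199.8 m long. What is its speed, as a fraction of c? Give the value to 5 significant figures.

β ≈ 0.99417

γ = L₀/L = 1853/199.8 = 9.274274
β = √(1 − 1/γ²) = 0.99417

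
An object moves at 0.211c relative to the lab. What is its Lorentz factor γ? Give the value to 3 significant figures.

γ ≈ 1.02

γ = 1/√(1 − β²) = 1/√(1 − 0.211²) = 1/√(0.95548) = 1.02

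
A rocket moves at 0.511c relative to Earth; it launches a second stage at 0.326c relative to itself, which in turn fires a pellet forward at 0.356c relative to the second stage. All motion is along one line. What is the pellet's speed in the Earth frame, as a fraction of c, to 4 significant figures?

u ≈ 0.8551c

Compose boost 2: (0.326 + 0.511)/(1 + 0.326×0.511) = 0.8370/1.16659 = 0.717478
Compose boost 3: (0.356 + 0.717478)/(1 + 0.356×0.717478) = 1.07348/1.25542 = 0.8551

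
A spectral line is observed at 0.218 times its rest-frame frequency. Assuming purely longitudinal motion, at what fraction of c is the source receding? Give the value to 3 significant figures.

f_obs/f_src = √((1−β)/(1+β)) = 0.218  ⇒  (1−β)/(1+β) = 0.047524
β = |1 − D²|/(1 + D²) = |1 − 0.047524|/(1 + 0.047524) = 0.909

β ≈ 0.909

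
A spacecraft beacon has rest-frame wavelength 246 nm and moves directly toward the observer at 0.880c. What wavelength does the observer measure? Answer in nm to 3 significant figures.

Relativistic Doppler: λ_obs = λ_src √((1−β)/(1+β))
= 246 × √(0.12000/1.8800) = 246 × 0.25265 = 62.2 nm

λ_obs ≈ 62.2 nm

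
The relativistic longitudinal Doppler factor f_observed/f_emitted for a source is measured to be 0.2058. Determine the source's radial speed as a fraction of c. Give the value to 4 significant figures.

f_obs/f_src = √((1−β)/(1+β)) = 0.2058  ⇒  (1−β)/(1+β) = 0.0423536
β = |1 − D²|/(1 + D²) = |1 − 0.0423536|/(1 + 0.0423536) = 0.9187

β ≈ 0.9187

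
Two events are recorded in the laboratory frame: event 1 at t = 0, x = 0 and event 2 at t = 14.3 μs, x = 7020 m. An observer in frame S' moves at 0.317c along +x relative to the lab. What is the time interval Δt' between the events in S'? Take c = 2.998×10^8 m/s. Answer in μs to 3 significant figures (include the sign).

γ = 1/√(1 − 0.317²) = 1.0544
Δt' = γ(Δt − vΔx/c²) = 1.0544 × (14.3 μs − 0.317×7020 m / (2.998×10^8 m/s))
= 1.0544 × (6.8773 μs) = 7.25 μs

Δt' ≈ 7.25 μs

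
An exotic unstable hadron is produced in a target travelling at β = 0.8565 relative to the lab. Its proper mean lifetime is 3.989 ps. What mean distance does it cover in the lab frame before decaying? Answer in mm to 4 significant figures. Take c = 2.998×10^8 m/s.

γ = 1/√(1 − 0.8565²) = 1.93743
Dilated lifetime: Δt = γτ₀ = 1.93743 × 3.989 ps = 7.72842 ps
d = vΔt = 0.8565c × 7.72842 ps = 2.56779×10^8 m/s × 7.72842×10^-12 s = 1.984 mm

d ≈ 1.984 mm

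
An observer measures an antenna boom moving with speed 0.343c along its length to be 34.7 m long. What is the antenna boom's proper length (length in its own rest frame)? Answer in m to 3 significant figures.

L₀ ≈ 36.9 m

γ = 1/√(1 − 0.343²) = 1.0646
L₀ = γL = 1.0646 × 34.7 = 36.9 m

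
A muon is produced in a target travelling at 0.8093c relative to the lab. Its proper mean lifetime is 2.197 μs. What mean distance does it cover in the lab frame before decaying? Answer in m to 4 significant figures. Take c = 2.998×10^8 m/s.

γ = 1/√(1 − 0.8093²) = 1.70243
Dilated lifetime: Δt = γτ₀ = 1.70243 × 2.197 μs = 3.74024 μs
d = vΔt = 0.8093c × 3.74024 μs = 2.42628×10^8 m/s × 3.74024×10^-6 s = 907.5 m

d ≈ 907.5 m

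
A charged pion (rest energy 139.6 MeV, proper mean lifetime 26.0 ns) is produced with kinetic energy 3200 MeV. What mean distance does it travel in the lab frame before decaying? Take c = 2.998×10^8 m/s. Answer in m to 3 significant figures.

γ = 1 + K/(m₀c²) = 1 + 3200/139.6 = 23.923
β = √(1 − 1/γ²) = 0.99913
Dilated lifetime: γτ₀ = 23.923 × 26.0 ns = 621.99 ns
d = βc·γτ₀ = 0.99913 × (2.998×10^8 m/s) × 6.2199×10^-7 s = 186 m

d ≈ 186 m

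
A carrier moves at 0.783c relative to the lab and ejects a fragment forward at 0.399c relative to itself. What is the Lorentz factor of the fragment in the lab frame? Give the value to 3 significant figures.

u_lab = (0.399 + 0.783)/(1 + 0.399×0.783) = 1.182/1.31242 = 0.900628
γ = 1/√(1 − 0.900628²) = 2.30

γ ≈ 2.30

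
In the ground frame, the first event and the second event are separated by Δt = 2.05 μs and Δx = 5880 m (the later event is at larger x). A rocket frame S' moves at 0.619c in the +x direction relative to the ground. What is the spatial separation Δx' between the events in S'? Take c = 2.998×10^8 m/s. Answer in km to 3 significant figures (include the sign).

Δx' ≈ 7.00 km

γ = 1/√(1 − 0.619²) = 1.2733
Δx' = γ(Δx − vΔt) = 1.2733 × (5880 m − 0.619×(2.998×10^8 m/s)×2.05×10^-6 s)
= 1.2733 × (5499.6 m) = 7.00 km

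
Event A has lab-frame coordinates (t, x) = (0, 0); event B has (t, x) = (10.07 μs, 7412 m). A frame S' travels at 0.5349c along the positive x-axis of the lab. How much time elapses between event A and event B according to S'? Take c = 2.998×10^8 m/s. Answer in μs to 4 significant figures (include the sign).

Δt' ≈ -3.733 μs

γ = 1/√(1 − 0.5349²) = 1.18355
Δt' = γ(Δt − vΔx/c²) = 1.18355 × (10.07 μs − 0.5349×7412 m / (2.998×10^8 m/s))
= 1.18355 × (-3.15441 μs) = -3.733 μs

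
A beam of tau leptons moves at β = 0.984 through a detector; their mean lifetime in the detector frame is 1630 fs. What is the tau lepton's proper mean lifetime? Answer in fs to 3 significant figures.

γ = 1/√(1 − 0.984²) = 5.6127
Proper time: τ₀ = Δt/γ = 1630/5.6127 = 290 fs

τ₀ ≈ 290 fs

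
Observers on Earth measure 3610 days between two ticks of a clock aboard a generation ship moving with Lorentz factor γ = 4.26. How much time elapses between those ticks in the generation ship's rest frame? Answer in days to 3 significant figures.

τ₀ ≈ 847 days

γ = 4.26 (given)
Proper time: τ₀ = Δt/γ = 3610/4.26 = 847 days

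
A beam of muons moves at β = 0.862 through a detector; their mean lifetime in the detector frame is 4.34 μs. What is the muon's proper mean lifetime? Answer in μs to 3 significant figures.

τ₀ ≈ 2.20 μs

γ = 1/√(1 − 0.862²) = 1.9727
Proper time: τ₀ = Δt/γ = 4.34/1.9727 = 2.20 μs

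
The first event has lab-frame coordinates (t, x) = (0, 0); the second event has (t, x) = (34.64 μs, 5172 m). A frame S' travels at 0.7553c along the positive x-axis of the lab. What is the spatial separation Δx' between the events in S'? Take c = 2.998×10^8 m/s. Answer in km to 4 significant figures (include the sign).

Δx' ≈ -4.077 km

γ = 1/√(1 − 0.7553²) = 1.52583
Δx' = γ(Δx − vΔt) = 1.52583 × (5172 m − 0.7553×(2.998×10^8 m/s)×34.64×10^-6 s)
= 1.52583 × (-2671.84 m) = -4.077 km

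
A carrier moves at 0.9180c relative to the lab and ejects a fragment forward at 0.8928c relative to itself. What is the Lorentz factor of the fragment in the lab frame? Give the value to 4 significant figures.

u_lab = (0.8928 + 0.9180)/(1 + 0.8928×0.9180) = 1.8108/1.819590 = 0.9951690
γ = 1/√(1 − 0.9951690²) = 10.19

γ ≈ 10.19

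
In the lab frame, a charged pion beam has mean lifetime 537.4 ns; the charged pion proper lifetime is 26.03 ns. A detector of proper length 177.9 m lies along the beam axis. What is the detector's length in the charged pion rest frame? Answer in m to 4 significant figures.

L ≈ 8.617 m

Time dilation ⇒ γ = Δt/τ₀ = 537.4/26.03 = 20.6454
Length contraction: L = L₀/γ = 177.9/20.6454 = 8.617 m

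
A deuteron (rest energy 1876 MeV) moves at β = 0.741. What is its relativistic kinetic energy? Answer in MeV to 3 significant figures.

K ≈ 918 MeV

γ = 1/√(1 − 0.741²) = 1.4892
K = (γ − 1)m₀c² = (1.4892 − 1) × 1876 MeV = 0.48919 × 1876 MeV = 918 MeV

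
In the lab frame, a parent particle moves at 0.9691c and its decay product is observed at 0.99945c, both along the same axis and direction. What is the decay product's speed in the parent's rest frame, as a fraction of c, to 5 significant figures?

u' ≈ 0.96555c

Inverse velocity addition: u' = (u − v)/(1 − uv/c²)
= (0.99945 − 0.9691)/(1 − 0.99945×0.9691) = 0.030350/0.03143301 = 0.96555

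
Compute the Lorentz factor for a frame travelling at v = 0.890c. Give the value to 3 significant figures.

γ = 1/√(1 − β²) = 1/√(1 − 0.890²) = 1/√(0.20790) = 2.19

γ ≈ 2.19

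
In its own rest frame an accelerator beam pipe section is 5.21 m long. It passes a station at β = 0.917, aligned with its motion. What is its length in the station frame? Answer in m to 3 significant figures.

L ≈ 2.08 m

γ = 1/√(1 − 0.917²) = 2.5070
Length contraction: L = L₀/γ = 5.21/2.5070 = 2.08 m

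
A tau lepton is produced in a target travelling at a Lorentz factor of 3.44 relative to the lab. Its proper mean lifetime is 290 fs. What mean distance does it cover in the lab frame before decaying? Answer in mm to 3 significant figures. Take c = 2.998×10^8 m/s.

d ≈ 0.286 mm

β = √(1 − 1/γ²) = √(1 − 1/3.44²) = 0.95681
Dilated lifetime: Δt = γτ₀ = 3.44 × 290 fs = 997.60 fs
d = vΔt = 0.95681c × 997.60 fs = 2.8685×10^8 m/s × 9.9760×10^-13 s = 0.286 mm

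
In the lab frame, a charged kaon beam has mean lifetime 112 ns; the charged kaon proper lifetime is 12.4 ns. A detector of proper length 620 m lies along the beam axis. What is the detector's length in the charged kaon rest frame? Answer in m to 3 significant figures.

L ≈ 68.6 m

Time dilation ⇒ γ = Δt/τ₀ = 112/12.4 = 9.0323
Length contraction: L = L₀/γ = 620/9.0323 = 68.6 m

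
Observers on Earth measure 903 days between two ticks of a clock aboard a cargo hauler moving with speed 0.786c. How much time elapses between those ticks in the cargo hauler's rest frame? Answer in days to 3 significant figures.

τ₀ ≈ 558 days

γ = 1/√(1 − 0.786²) = 1.6175
Proper time: τ₀ = Δt/γ = 903/1.6175 = 558 days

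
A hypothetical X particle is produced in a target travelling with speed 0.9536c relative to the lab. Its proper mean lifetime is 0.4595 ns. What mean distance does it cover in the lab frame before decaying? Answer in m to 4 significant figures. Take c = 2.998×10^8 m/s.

γ = 1/√(1 − 0.9536²) = 3.32142
Dilated lifetime: Δt = γτ₀ = 3.32142 × 0.4595 ns = 1.52619 ns
d = vΔt = 0.9536c × 1.52619 ns = 2.85889×10^8 m/s × 1.52619×10^-9 s = 0.4363 m

d ≈ 0.4363 m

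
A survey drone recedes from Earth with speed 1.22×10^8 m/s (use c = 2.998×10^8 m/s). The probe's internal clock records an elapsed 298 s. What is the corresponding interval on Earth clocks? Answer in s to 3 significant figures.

Δt ≈ 326 s

β = v/c = 1.22×10^8 / 2.998×10^8 = 0.40694
γ = 1/√(1 − 0.40694²) = 1.0947
Time dilation: Δt = γτ₀ = 1.0947 × 298 s = 326 s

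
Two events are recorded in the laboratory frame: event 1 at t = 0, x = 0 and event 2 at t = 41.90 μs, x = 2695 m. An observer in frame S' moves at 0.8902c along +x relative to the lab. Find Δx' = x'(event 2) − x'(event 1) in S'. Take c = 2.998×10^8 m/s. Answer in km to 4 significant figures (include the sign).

γ = 1/√(1 − 0.8902²) = 2.19505
Δx' = γ(Δx − vΔt) = 2.19505 × (2695 m − 0.8902×(2.998×10^8 m/s)×41.90×10^-6 s)
= 2.19505 × (-8487.35 m) = -18.63 km

Δx' ≈ -18.63 km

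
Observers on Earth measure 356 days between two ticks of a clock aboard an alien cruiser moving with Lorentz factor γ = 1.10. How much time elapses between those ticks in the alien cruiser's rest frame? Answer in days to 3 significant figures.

τ₀ ≈ 324 days

γ = 1.10 (given)
Proper time: τ₀ = Δt/γ = 356/1.10 = 324 days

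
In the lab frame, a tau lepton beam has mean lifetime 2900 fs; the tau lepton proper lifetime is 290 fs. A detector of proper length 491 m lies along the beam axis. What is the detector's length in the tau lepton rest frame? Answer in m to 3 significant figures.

Time dilation ⇒ γ = Δt/τ₀ = 2900/290 = 10.000
Length contraction: L = L₀/γ = 491/10.000 = 49.1 m

L ≈ 49.1 m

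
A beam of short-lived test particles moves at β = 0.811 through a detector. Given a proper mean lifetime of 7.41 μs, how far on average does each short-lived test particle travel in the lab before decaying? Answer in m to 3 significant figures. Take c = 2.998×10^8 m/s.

γ = 1/√(1 − 0.811²) = 1.7093
Dilated lifetime: Δt = γτ₀ = 1.7093 × 7.41 μs = 12.666 μs
d = vΔt = 0.811c × 12.666 μs = 2.4314×10^8 m/s × 1.2666×10^-5 s = 3080 m

d ≈ 3080 m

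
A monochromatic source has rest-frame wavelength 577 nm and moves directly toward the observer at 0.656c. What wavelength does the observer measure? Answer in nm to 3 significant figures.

Relativistic Doppler: λ_obs = λ_src √((1−β)/(1+β))
= 577 × √(0.34400/1.6560) = 577 × 0.45577 = 263 nm

λ_obs ≈ 263 nm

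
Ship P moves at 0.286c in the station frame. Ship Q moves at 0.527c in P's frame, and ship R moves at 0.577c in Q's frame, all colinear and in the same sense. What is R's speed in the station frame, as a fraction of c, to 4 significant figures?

u ≈ 0.9118c

Compose boost 2: (0.527 + 0.286)/(1 + 0.527×0.286) = 0.8130/1.15072 = 0.706513
Compose boost 3: (0.577 + 0.706513)/(1 + 0.577×0.706513) = 1.28351/1.40766 = 0.9118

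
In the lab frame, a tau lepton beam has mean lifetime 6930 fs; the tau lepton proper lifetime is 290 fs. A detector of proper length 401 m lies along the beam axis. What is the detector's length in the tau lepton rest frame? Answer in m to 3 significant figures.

L ≈ 16.8 m

Time dilation ⇒ γ = Δt/τ₀ = 6930/290 = 23.897
Length contraction: L = L₀/γ = 401/23.897 = 16.8 m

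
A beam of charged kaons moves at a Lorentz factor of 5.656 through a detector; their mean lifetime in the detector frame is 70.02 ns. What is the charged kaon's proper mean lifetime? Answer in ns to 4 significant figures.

γ = 5.656 (given)
Proper time: τ₀ = Δt/γ = 70.02/5.656 = 12.38 ns

τ₀ ≈ 12.38 ns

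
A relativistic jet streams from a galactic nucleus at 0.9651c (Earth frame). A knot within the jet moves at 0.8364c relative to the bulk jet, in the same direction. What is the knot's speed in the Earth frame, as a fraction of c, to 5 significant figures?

u ≈ 0.99684c

Relativistic velocity addition: u = (u' + v)/(1 + u'v/c²)
= (0.8364 + 0.9651)/(1 + 0.8364×0.9651) = 1.8015/1.807210 = 0.99684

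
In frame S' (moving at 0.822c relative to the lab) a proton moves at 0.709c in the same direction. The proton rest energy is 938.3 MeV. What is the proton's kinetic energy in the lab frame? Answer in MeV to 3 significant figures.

u_lab = (0.709 + 0.822)/(1 + 0.709×0.822) = 0.967274
γ = 1/√(1 − 0.967274²) = 3.9412
K = (γ − 1)m₀c² = (3.9412 − 1) × 938.3 = 2.9412 × 938.3 = 2760 MeV

K ≈ 2760 MeV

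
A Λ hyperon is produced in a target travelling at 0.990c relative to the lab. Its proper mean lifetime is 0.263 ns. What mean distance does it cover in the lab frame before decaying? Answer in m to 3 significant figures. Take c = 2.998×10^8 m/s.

d ≈ 0.553 m

γ = 1/√(1 − 0.990²) = 7.0888
Dilated lifetime: Δt = γτ₀ = 7.0888 × 0.263 ns = 1.8644 ns
d = vΔt = 0.990c × 1.8644 ns = 2.9680×10^8 m/s × 1.8644×10^-9 s = 0.553 m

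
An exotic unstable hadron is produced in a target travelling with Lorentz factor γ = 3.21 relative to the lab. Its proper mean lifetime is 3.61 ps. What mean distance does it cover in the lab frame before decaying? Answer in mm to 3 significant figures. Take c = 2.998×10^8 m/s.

d ≈ 3.30 mm

β = √(1 − 1/γ²) = √(1 − 1/3.21²) = 0.95024
Dilated lifetime: Δt = γτ₀ = 3.21 × 3.61 ps = 11.588 ps
d = vΔt = 0.95024c × 11.588 ps = 2.8488×10^8 m/s × 1.1588×10^-11 s = 3.30 mm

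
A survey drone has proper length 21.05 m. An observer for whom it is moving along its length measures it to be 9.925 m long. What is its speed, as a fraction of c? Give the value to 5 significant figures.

γ = L₀/L = 21.05/9.925 = 2.120907
β = √(1 − 1/γ²) = 0.88187

β ≈ 0.88187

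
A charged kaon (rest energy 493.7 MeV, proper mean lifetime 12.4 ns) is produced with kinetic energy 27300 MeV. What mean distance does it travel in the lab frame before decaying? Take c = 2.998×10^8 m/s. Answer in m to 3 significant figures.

d ≈ 209 m

γ = 1 + K/(m₀c²) = 1 + 27300/493.7 = 56.297
β = √(1 − 1/γ²) = 0.99984
Dilated lifetime: γτ₀ = 56.297 × 12.4 ns = 698.08 ns
d = βc·γτ₀ = 0.99984 × (2.998×10^8 m/s) × 6.9808×10^-7 s = 209 m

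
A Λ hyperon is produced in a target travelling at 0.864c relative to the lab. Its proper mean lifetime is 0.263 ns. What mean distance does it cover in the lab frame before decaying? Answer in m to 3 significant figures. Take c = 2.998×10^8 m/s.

γ = 1/√(1 − 0.864²) = 1.9861
Dilated lifetime: Δt = γτ₀ = 1.9861 × 0.263 ns = 0.52235 ns
d = vΔt = 0.864c × 0.52235 ns = 2.5903×10^8 m/s × 5.2235×10^-10 s = 0.135 m

d ≈ 0.135 m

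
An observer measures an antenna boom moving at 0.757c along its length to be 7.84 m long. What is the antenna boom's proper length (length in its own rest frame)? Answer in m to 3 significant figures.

L₀ ≈ 12.0 m

γ = 1/√(1 − 0.757²) = 1.5304
L₀ = γL = 1.5304 × 7.84 = 12.0 m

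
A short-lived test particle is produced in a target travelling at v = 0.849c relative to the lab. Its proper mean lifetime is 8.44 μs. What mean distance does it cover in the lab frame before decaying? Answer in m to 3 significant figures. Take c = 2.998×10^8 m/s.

d ≈ 4070 m

γ = 1/√(1 − 0.849²) = 1.8925
Dilated lifetime: Δt = γτ₀ = 1.8925 × 8.44 μs = 15.973 μs
d = vΔt = 0.849c × 15.973 μs = 2.5453×10^8 m/s × 1.5973×10^-5 s = 4070 m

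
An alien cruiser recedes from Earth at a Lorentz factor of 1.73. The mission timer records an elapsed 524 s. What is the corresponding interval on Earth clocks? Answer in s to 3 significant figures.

Δt ≈ 907 s

γ = 1.73 (given)
Time dilation: Δt = γτ₀ = 1.73 × 524 s = 907 s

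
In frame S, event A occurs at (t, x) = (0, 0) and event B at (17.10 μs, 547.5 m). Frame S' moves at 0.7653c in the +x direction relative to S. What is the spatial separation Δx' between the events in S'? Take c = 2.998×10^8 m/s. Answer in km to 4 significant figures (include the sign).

Δx' ≈ -5.245 km

γ = 1/√(1 − 0.7653²) = 1.55358
Δx' = γ(Δx − vΔt) = 1.55358 × (547.5 m − 0.7653×(2.998×10^8 m/s)×17.10×10^-6 s)
= 1.55358 × (-3375.87 m) = -5.245 km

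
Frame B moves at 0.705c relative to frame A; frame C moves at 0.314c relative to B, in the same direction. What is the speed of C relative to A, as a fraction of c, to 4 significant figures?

u ≈ 0.8343c

Compose boost 2: (0.314 + 0.705)/(1 + 0.314×0.705) = 1.019/1.22137 = 0.8343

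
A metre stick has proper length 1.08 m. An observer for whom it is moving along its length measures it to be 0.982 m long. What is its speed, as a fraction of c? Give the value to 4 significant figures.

γ = L₀/L = 1.08/0.982 = 1.09980
β = √(1 − 1/γ²) = 0.4162

β ≈ 0.4162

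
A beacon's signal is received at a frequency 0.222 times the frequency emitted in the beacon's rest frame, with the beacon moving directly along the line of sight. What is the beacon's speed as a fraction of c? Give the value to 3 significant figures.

β ≈ 0.906

f_obs/f_src = √((1−β)/(1+β)) = 0.222  ⇒  (1−β)/(1+β) = 0.049284
β = |1 − D²|/(1 + D²) = |1 − 0.049284|/(1 + 0.049284) = 0.906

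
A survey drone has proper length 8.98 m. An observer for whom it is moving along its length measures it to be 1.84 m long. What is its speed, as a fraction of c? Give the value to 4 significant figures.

β ≈ 0.9788

γ = L₀/L = 8.98/1.84 = 4.88043
β = √(1 − 1/γ²) = 0.9788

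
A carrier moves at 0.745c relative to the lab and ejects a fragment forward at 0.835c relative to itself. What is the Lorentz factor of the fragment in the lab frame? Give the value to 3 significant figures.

γ ≈ 4.42

u_lab = (0.835 + 0.745)/(1 + 0.835×0.745) = 1.580/1.62207 = 0.974061
γ = 1/√(1 − 0.974061²) = 4.42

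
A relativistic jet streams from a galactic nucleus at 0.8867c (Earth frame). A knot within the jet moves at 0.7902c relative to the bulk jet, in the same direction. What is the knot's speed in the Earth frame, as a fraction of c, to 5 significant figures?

Relativistic velocity addition: u = (u' + v)/(1 + u'v/c²)
= (0.7902 + 0.8867)/(1 + 0.7902×0.8867) = 1.6769/1.700670 = 0.98602

u ≈ 0.98602c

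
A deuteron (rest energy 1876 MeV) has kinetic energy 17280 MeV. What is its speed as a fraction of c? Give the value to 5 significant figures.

γ = 1 + K/(m₀c²) = 1 + 17280/1876 = 10.21109
β = √(1 − 1/γ²) = 0.99519

β ≈ 0.99519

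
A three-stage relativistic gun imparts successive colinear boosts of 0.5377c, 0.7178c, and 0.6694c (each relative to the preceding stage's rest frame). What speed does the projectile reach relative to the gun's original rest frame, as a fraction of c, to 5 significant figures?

Compose boost 2: (0.7178 + 0.5377)/(1 + 0.7178×0.5377) = 1.2555/1.385961 = 0.9058696
Compose boost 3: (0.6694 + 0.9058696)/(1 + 0.6694×0.9058696) = 1.575270/1.606389 = 0.98063

u ≈ 0.98063c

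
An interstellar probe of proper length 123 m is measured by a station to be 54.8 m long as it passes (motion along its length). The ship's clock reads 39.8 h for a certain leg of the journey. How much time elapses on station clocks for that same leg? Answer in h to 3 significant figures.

Length contraction ⇒ γ = L₀/L = 123/54.8 = 2.2445
Time dilation: Δt = γτ₀ = 2.2445 × 39.8 h = 89.3 h

Δt ≈ 89.3 h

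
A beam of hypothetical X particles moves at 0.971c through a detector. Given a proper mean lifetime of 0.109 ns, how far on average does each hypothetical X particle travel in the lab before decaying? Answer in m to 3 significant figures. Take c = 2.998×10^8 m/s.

γ = 1/√(1 − 0.971²) = 4.1827
Dilated lifetime: Δt = γτ₀ = 4.1827 × 0.109 ns = 0.45592 ns
d = vΔt = 0.971c × 0.45592 ns = 2.9111×10^8 m/s × 4.5592×10^-10 s = 0.133 m

d ≈ 0.133 m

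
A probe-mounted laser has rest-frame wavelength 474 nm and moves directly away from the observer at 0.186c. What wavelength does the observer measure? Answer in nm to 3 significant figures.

λ_obs ≈ 572 nm

Relativistic Doppler: λ_obs = λ_src √((1+β)/(1−β))
= 474 × √(1.1860/0.81400) = 474 × 1.2071 = 572 nm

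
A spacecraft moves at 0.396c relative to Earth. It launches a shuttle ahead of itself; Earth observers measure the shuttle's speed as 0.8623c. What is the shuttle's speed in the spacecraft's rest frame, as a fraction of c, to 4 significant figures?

u' ≈ 0.7081c

Inverse velocity addition: u' = (u − v)/(1 − uv/c²)
= (0.8623 − 0.396)/(1 − 0.8623×0.396) = 0.4663/0.658529 = 0.7081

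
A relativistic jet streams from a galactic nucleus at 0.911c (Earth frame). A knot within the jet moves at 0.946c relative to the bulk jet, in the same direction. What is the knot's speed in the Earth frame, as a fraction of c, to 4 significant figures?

Relativistic velocity addition: u = (u' + v)/(1 + u'v/c²)
= (0.946 + 0.911)/(1 + 0.946×0.911) = 1.857/1.86181 = 0.9974

u ≈ 0.9974c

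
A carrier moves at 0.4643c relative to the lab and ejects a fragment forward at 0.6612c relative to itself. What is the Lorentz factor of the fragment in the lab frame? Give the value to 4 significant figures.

γ ≈ 1.967

u_lab = (0.6612 + 0.4643)/(1 + 0.6612×0.4643) = 1.1255/1.306995 = 0.8611356
γ = 1/√(1 − 0.8611356²) = 1.967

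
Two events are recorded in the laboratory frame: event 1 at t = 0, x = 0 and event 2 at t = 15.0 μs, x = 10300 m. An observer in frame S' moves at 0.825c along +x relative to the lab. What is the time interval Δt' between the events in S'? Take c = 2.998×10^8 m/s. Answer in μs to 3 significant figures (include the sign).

Δt' ≈ -23.6 μs

γ = 1/√(1 − 0.825²) = 1.7695
Δt' = γ(Δt − vΔx/c²) = 1.7695 × (15.0 μs − 0.825×10300 m / (2.998×10^8 m/s))
= 1.7695 × (-13.344 μs) = -23.6 μs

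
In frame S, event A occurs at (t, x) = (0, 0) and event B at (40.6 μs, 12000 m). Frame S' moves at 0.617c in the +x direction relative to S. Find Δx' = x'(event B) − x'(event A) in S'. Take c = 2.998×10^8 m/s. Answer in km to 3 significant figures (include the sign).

γ = 1/√(1 − 0.617²) = 1.2707
Δx' = γ(Δx − vΔt) = 1.2707 × (12000 m − 0.617×(2.998×10^8 m/s)×40.6×10^-6 s)
= 1.2707 × (4490.0 m) = 5.71 km

Δx' ≈ 5.71 km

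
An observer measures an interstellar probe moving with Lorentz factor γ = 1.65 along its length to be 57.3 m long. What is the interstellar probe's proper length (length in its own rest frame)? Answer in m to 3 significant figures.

L₀ ≈ 94.5 m

γ = 1.65 (given)
L₀ = γL = 1.65 × 57.3 = 94.5 m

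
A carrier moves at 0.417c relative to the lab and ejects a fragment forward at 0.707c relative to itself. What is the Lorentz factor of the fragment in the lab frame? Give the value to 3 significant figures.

γ ≈ 2.01

u_lab = (0.707 + 0.417)/(1 + 0.707×0.417) = 1.124/1.29482 = 0.868075
γ = 1/√(1 − 0.868075²) = 2.01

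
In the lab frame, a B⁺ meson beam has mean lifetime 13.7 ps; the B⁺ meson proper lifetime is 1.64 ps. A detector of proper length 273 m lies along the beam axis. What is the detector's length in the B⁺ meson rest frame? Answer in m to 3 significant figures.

Time dilation ⇒ γ = Δt/τ₀ = 13.7/1.64 = 8.3537
Length contraction: L = L₀/γ = 273/8.3537 = 32.7 m

L ≈ 32.7 m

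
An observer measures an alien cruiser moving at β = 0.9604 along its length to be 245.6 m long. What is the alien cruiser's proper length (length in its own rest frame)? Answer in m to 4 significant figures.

L₀ ≈ 881.5 m

γ = 1/√(1 − 0.9604²) = 3.58905
L₀ = γL = 3.58905 × 245.6 = 881.5 m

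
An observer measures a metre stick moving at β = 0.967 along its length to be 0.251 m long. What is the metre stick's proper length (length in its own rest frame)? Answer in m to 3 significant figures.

L₀ ≈ 0.985 m

γ = 1/√(1 − 0.967²) = 3.9250
L₀ = γL = 3.9250 × 0.251 = 0.985 m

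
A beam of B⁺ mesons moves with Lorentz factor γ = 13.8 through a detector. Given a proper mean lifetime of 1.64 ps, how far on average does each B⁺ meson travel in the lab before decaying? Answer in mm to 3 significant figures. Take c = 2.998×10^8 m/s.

β = √(1 − 1/γ²) = √(1 − 1/13.8²) = 0.99737
Dilated lifetime: Δt = γτ₀ = 13.8 × 1.64 ps = 22.632 ps
d = vΔt = 0.99737c × 22.632 ps = 2.9901×10^8 m/s × 2.2632×10^-11 s = 6.77 mm

d ≈ 6.77 mm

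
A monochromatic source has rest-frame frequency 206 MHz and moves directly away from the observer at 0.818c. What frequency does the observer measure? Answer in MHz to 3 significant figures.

Relativistic Doppler: f_obs = f_src √((1−β)/(1+β))
= 206 × √(0.18200/1.8180) = 206 × 0.31640 = 65.2 MHz

f_obs ≈ 65.2 MHz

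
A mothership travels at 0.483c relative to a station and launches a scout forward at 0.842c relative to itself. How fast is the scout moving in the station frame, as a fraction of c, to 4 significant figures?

Compose boost 2: (0.842 + 0.483)/(1 + 0.842×0.483) = 1.325/1.40669 = 0.9419

u ≈ 0.9419c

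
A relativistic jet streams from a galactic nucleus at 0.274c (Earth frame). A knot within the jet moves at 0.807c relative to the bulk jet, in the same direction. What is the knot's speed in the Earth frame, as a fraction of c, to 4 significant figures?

u ≈ 0.8853c

Relativistic velocity addition: u = (u' + v)/(1 + u'v/c²)
= (0.807 + 0.274)/(1 + 0.807×0.274) = 1.081/1.22112 = 0.8853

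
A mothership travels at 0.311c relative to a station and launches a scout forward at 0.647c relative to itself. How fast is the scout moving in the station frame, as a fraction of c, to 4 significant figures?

u ≈ 0.7975c

Compose boost 2: (0.647 + 0.311)/(1 + 0.647×0.311) = 0.9580/1.20122 = 0.7975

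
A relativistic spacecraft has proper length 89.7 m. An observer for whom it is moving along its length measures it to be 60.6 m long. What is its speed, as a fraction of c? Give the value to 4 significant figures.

γ = L₀/L = 89.7/60.6 = 1.48020
β = √(1 − 1/γ²) = 0.7373

β ≈ 0.7373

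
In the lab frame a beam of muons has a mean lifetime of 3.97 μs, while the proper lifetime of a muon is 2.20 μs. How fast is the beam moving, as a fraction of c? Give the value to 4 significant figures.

β ≈ 0.8324

γ = Δt/τ₀ = 3.97/2.20 = 1.80455
β = √(1 − 1/γ²) = √(1 − 1/1.80455²) = 0.8324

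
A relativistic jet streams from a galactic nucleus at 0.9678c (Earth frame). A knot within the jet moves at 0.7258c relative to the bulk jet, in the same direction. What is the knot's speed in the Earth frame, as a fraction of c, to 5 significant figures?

u ≈ 0.99481c

Relativistic velocity addition: u = (u' + v)/(1 + u'v/c²)
= (0.7258 + 0.9678)/(1 + 0.7258×0.9678) = 1.6936/1.702429 = 0.99481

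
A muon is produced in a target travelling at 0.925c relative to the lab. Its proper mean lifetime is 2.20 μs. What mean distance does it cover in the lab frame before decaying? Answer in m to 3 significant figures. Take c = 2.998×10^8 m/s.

d ≈ 1610 m

γ = 1/√(1 − 0.925²) = 2.6318
Dilated lifetime: Δt = γτ₀ = 2.6318 × 2.20 μs = 5.7900 μs
d = vΔt = 0.925c × 5.7900 μs = 2.7732×10^8 m/s × 5.7900×10^-6 s = 1610 m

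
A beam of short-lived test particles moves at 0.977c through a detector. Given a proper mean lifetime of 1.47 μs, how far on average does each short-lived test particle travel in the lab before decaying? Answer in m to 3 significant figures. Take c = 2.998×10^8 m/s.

d ≈ 2020 m

γ = 1/√(1 − 0.977²) = 4.6896
Dilated lifetime: Δt = γτ₀ = 4.6896 × 1.47 μs = 6.8937 μs
d = vΔt = 0.977c × 6.8937 μs = 2.9290×10^8 m/s × 6.8937×10^-6 s = 2020 m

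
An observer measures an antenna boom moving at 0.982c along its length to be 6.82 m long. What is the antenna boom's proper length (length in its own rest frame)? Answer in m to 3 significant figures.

γ = 1/√(1 − 0.982²) = 5.2943
L₀ = γL = 5.2943 × 6.82 = 36.1 m

L₀ ≈ 36.1 m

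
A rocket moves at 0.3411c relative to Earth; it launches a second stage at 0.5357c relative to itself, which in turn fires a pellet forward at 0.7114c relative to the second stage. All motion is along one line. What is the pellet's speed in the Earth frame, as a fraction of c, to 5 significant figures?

u ≈ 0.95113c

Compose boost 2: (0.5357 + 0.3411)/(1 + 0.5357×0.3411) = 0.87680/1.182727 = 0.7413374
Compose boost 3: (0.7114 + 0.7413374)/(1 + 0.7114×0.7413374) = 1.452737/1.527387 = 0.95113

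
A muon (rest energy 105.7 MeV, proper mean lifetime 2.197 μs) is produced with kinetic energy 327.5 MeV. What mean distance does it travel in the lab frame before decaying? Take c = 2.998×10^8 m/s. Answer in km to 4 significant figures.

d ≈ 2.618 km

γ = 1 + K/(m₀c²) = 1 + 327.5/105.7 = 4.09839
β = √(1 − 1/γ²) = 0.969776
Dilated lifetime: γτ₀ = 4.09839 × 2.197 μs = 9.00417 μs
d = βc·γτ₀ = 0.969776 × (2.998×10^8 m/s) × 9.00417×10^-6 s = 2.618 km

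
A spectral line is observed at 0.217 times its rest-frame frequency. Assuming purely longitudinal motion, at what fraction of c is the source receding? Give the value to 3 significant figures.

β ≈ 0.910

f_obs/f_src = √((1−β)/(1+β)) = 0.217  ⇒  (1−β)/(1+β) = 0.047089
β = |1 − D²|/(1 + D²) = |1 − 0.047089|/(1 + 0.047089) = 0.910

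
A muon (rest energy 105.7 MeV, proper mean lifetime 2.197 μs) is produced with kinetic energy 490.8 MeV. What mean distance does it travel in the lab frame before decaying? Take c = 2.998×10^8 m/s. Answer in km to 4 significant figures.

γ = 1 + K/(m₀c²) = 1 + 490.8/105.7 = 5.64333
β = √(1 − 1/γ²) = 0.984175
Dilated lifetime: γτ₀ = 5.64333 × 2.197 μs = 12.3984 μs
d = βc·γτ₀ = 0.984175 × (2.998×10^8 m/s) × 1.23984×10^-5 s = 3.658 km

d ≈ 3.658 km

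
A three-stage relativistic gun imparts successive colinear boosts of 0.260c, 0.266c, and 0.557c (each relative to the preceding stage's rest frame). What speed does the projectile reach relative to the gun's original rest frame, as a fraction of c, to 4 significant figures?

Compose boost 2: (0.266 + 0.260)/(1 + 0.266×0.260) = 0.5260/1.06916 = 0.491975
Compose boost 3: (0.557 + 0.491975)/(1 + 0.557×0.491975) = 1.04898/1.27403 = 0.8234

u ≈ 0.8234c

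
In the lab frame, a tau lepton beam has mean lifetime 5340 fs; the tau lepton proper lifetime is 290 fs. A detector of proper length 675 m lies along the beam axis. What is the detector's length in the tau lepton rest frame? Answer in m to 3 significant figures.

L ≈ 36.7 m

Time dilation ⇒ γ = Δt/τ₀ = 5340/290 = 18.414
Length contraction: L = L₀/γ = 675/18.414 = 36.7 m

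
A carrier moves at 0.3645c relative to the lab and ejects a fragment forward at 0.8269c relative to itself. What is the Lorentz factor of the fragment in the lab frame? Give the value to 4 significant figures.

γ ≈ 2.485

u_lab = (0.8269 + 0.3645)/(1 + 0.8269×0.3645) = 1.1914/1.301405 = 0.9154721
γ = 1/√(1 − 0.9154721²) = 2.485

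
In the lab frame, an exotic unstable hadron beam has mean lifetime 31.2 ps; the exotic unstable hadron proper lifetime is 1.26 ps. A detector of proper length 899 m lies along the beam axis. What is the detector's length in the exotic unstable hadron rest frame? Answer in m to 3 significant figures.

Time dilation ⇒ γ = Δt/τ₀ = 31.2/1.26 = 24.762
Length contraction: L = L₀/γ = 899/24.762 = 36.3 m

L ≈ 36.3 m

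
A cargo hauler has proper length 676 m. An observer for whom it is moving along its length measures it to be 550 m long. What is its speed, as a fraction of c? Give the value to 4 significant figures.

γ = L₀/L = 676/550 = 1.22909
β = √(1 − 1/γ²) = 0.5814

β ≈ 0.5814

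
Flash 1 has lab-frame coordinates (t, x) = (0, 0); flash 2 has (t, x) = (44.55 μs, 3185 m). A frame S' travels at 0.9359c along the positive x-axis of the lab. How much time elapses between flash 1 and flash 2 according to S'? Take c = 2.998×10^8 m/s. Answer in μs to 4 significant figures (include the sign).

Δt' ≈ 98.24 μs

γ = 1/√(1 − 0.9359²) = 2.83877
Δt' = γ(Δt − vΔx/c²) = 2.83877 × (44.55 μs − 0.9359×3185 m / (2.998×10^8 m/s))
= 2.83877 × (34.6072 μs) = 98.24 μs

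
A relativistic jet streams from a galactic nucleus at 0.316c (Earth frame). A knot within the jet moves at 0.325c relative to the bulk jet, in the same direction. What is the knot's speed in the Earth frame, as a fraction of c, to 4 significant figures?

Relativistic velocity addition: u = (u' + v)/(1 + u'v/c²)
= (0.325 + 0.316)/(1 + 0.325×0.316) = 0.6410/1.10270 = 0.5813

u ≈ 0.5813c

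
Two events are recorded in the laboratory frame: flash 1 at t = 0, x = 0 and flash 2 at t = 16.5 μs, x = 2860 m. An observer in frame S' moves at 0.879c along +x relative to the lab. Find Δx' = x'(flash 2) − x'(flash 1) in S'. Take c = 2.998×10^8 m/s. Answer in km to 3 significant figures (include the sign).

γ = 1/√(1 − 0.879²) = 2.0972
Δx' = γ(Δx − vΔt) = 2.0972 × (2860 m − 0.879×(2.998×10^8 m/s)×16.5×10^-6 s)
= 2.0972 × (-1488.1 m) = -3.12 km

Δx' ≈ -3.12 km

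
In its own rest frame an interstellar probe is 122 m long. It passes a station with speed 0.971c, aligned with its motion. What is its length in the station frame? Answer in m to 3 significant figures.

L ≈ 29.2 m

γ = 1/√(1 − 0.971²) = 4.1827
Length contraction: L = L₀/γ = 122/4.1827 = 29.2 m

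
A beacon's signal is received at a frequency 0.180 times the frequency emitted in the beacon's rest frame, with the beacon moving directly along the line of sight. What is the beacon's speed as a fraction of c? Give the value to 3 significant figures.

f_obs/f_src = √((1−β)/(1+β)) = 0.180  ⇒  (1−β)/(1+β) = 0.032400
β = |1 − D²|/(1 + D²) = |1 − 0.032400|/(1 + 0.032400) = 0.937

β ≈ 0.937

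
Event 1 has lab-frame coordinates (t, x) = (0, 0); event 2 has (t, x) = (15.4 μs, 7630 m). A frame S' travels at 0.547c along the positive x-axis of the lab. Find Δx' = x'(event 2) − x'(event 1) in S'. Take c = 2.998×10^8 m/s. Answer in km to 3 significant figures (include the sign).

Δx' ≈ 6.10 km

γ = 1/√(1 − 0.547²) = 1.1946
Δx' = γ(Δx − vΔt) = 1.1946 × (7630 m − 0.547×(2.998×10^8 m/s)×15.4×10^-6 s)
= 1.1946 × (5104.5 m) = 6.10 km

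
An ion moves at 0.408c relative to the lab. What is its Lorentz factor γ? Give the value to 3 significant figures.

γ ≈ 1.10

γ = 1/√(1 − β²) = 1/√(1 − 0.408²) = 1/√(0.83354) = 1.10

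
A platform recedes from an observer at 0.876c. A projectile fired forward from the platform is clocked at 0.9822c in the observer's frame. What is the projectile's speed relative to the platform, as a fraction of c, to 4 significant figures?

Inverse velocity addition: u' = (u − v)/(1 − uv/c²)
= (0.9822 − 0.876)/(1 − 0.9822×0.876) = 0.1062/0.139593 = 0.7608

u' ≈ 0.7608c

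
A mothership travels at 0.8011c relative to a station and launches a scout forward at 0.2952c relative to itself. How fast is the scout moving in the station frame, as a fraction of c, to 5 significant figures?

Compose boost 2: (0.2952 + 0.8011)/(1 + 0.2952×0.8011) = 1.0963/1.236485 = 0.88663

u ≈ 0.88663c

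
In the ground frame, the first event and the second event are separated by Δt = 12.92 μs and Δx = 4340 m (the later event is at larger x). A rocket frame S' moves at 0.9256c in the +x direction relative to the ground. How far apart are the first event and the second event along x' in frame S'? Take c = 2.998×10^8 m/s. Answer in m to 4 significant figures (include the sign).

Δx' ≈ 1994 m

γ = 1/√(1 − 0.9256²) = 2.64199
Δx' = γ(Δx − vΔt) = 2.64199 × (4340 m − 0.9256×(2.998×10^8 m/s)×12.92×10^-6 s)
= 2.64199 × (754.766 m) = 1994 m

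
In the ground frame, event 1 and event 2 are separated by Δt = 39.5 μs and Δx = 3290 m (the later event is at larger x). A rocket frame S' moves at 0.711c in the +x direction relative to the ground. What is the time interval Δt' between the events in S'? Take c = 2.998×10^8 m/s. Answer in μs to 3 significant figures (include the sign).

γ = 1/√(1 − 0.711²) = 1.4221
Δt' = γ(Δt − vΔx/c²) = 1.4221 × (39.5 μs − 0.711×3290 m / (2.998×10^8 m/s))
= 1.4221 × (31.697 μs) = 45.1 μs

Δt' ≈ 45.1 μs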